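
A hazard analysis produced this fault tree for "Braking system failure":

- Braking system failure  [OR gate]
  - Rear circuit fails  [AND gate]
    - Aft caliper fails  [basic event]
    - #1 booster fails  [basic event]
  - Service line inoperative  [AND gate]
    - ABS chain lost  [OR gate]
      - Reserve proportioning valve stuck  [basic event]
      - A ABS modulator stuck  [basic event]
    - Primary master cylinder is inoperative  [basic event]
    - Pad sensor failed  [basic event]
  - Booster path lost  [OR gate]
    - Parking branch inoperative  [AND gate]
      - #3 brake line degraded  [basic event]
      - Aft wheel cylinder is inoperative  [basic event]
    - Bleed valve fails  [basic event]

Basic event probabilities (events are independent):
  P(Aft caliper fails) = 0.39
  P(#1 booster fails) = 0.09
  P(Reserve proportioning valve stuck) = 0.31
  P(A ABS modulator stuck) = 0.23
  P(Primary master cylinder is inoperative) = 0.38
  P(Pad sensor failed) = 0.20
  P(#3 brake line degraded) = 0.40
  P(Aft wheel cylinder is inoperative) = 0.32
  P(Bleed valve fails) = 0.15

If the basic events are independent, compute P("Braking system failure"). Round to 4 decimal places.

P(Rear circuit fails) [AND] = 0.39 × 0.09 = 0.035100
P(ABS chain lost) [OR] = 1 − (1−0.31) × (1−0.23) = 0.468700
P(Service line inoperative) [AND] = 0.468700 × 0.38 × 0.20 = 0.035621
P(Parking branch inoperative) [AND] = 0.40 × 0.32 = 0.128000
P(Booster path lost) [OR] = 1 − (1−0.128000) × (1−0.15) = 0.258800
P(Braking system failure) [OR] = 1 − (1−0.035100) × (1−0.035621) × (1−0.258800) = 0.310292
Rounded to 4 decimal places: P(Braking system failure) ≈ 0.3103.

0.3103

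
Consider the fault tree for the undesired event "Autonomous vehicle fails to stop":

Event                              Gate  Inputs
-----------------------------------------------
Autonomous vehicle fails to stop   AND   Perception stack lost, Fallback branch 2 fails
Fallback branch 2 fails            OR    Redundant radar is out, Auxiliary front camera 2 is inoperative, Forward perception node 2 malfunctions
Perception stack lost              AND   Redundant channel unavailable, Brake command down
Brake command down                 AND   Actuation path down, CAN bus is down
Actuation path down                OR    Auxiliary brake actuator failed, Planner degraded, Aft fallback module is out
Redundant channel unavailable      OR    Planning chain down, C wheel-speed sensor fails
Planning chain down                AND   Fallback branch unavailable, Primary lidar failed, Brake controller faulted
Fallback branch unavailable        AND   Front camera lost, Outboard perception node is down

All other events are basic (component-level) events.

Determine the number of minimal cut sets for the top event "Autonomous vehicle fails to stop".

18

Fallback branch unavailable [AND]: one cut set from each child combined → 1 × 1 = 1 cut set(s).
Planning chain down [AND]: one cut set from each child combined → 1 × 1 × 1 = 1 cut set(s).
Redundant channel unavailable [OR]: union of children's cut sets → 2 cut set(s).
Actuation path down [OR]: union of children's cut sets → 3 cut set(s).
Brake command down [AND]: one cut set from each child combined → 3 × 1 = 3 cut set(s).
Perception stack lost [AND]: one cut set from each child combined → 2 × 3 = 6 cut set(s).
Fallback branch 2 fails [OR]: union of children's cut sets → 3 cut set(s).
Autonomous vehicle fails to stop [AND]: one cut set from each child combined → 6 × 3 = 18 cut set(s).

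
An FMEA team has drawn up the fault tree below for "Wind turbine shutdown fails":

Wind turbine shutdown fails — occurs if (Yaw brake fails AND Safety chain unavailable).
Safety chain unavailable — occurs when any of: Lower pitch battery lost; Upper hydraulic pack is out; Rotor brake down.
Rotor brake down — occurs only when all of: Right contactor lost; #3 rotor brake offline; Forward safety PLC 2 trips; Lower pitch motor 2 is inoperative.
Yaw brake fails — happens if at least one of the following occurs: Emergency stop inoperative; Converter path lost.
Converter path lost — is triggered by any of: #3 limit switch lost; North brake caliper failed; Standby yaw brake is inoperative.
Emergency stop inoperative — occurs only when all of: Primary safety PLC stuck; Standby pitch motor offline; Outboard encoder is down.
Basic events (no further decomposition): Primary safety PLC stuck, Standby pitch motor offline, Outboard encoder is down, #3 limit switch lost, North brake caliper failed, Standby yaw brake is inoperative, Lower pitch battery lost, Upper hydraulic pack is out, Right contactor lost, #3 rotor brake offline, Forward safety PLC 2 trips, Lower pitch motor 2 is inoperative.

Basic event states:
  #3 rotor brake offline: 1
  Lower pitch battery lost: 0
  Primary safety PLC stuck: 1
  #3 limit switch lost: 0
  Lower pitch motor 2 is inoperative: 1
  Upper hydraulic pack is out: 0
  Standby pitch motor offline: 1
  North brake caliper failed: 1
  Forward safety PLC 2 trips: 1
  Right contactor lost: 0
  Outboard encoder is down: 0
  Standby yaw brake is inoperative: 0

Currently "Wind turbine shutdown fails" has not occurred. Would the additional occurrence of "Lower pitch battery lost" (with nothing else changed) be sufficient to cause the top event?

Counterfactual: set "Lower pitch battery lost" to occurred.
Emergency stop inoperative [AND]: Primary safety PLC stuck=occurs, Standby pitch motor offline=occurs, Outboard encoder is down=not → not all inputs occur → does not occur.
Converter path lost [OR]: #3 limit switch lost=not, North brake caliper failed=occurs, Standby yaw brake is inoperative=not → at least one input occurs → occurs.
Yaw brake fails [OR]: Emergency stop inoperative=not, Converter path lost=occurs → at least one input occurs → occurs.
Rotor brake down [AND]: Right contactor lost=not, #3 rotor brake offline=occurs, Forward safety PLC 2 trips=occurs, Lower pitch motor 2 is inoperative=occurs → not all inputs occur → does not occur.
Safety chain unavailable [OR]: Lower pitch battery lost=occurs, Upper hydraulic pack is out=not, Rotor brake down=not → at least one input occurs → occurs.
Wind turbine shutdown fails [AND]: Yaw brake fails=occurs, Safety chain unavailable=occurs → all inputs occur → occurs.

Yes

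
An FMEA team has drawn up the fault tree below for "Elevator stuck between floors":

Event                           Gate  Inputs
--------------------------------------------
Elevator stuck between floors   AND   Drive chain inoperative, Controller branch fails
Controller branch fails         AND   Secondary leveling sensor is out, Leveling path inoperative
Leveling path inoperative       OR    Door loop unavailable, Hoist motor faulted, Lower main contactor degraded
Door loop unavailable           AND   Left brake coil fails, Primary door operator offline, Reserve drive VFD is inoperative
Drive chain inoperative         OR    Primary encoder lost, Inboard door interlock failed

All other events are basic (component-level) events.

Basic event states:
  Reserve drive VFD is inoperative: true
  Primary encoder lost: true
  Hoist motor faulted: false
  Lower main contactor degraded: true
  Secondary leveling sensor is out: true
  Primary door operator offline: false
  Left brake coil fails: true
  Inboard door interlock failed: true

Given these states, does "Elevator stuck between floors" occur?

Yes

Drive chain inoperative [OR]: Primary encoder lost=occurs, Inboard door interlock failed=occurs → at least one input occurs → occurs.
Door loop unavailable [AND]: Left brake coil fails=occurs, Primary door operator offline=not, Reserve drive VFD is inoperative=occurs → not all inputs occur → does not occur.
Leveling path inoperative [OR]: Door loop unavailable=not, Hoist motor faulted=not, Lower main contactor degraded=occurs → at least one input occurs → occurs.
Controller branch fails [AND]: Secondary leveling sensor is out=occurs, Leveling path inoperative=occurs → all inputs occur → occurs.
Elevator stuck between floors [AND]: Drive chain inoperative=occurs, Controller branch fails=occurs → all inputs occur → occurs.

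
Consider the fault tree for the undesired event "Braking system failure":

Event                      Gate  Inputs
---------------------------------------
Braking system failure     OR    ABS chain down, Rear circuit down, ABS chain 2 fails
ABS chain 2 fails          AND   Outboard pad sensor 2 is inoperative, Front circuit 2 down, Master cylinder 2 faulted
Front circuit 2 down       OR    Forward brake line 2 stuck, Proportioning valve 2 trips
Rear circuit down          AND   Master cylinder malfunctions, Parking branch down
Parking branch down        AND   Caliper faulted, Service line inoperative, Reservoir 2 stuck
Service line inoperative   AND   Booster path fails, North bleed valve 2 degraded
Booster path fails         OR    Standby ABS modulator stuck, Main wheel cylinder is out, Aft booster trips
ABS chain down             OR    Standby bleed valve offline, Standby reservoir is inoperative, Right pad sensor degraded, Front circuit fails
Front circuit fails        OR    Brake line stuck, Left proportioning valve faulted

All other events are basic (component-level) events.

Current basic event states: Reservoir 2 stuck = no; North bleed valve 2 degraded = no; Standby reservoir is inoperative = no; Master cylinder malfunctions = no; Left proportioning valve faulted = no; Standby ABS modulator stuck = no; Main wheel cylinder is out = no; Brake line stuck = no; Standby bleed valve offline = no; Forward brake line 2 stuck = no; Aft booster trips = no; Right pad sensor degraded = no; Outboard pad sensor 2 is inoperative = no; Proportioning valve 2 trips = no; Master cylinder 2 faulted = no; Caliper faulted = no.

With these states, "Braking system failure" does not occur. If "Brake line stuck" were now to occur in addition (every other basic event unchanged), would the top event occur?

Counterfactual: set "Brake line stuck" to occurred.
Front circuit fails [OR]: Brake line stuck=occurs, Left proportioning valve faulted=not → at least one input occurs → occurs.
ABS chain down [OR]: Standby bleed valve offline=not, Standby reservoir is inoperative=not, Right pad sensor degraded=not, Front circuit fails=occurs → at least one input occurs → occurs.
Booster path fails [OR]: Standby ABS modulator stuck=not, Main wheel cylinder is out=not, Aft booster trips=not → no input occurs → does not occur.
Service line inoperative [AND]: Booster path fails=not, North bleed valve 2 degraded=not → not all inputs occur → does not occur.
Parking branch down [AND]: Caliper faulted=not, Service line inoperative=not, Reservoir 2 stuck=not → not all inputs occur → does not occur.
Rear circuit down [AND]: Master cylinder malfunctions=not, Parking branch down=not → not all inputs occur → does not occur.
Front circuit 2 down [OR]: Forward brake line 2 stuck=not, Proportioning valve 2 trips=not → no input occurs → does not occur.
ABS chain 2 fails [AND]: Outboard pad sensor 2 is inoperative=not, Front circuit 2 down=not, Master cylinder 2 faulted=not → not all inputs occur → does not occur.
Braking system failure [OR]: ABS chain down=occurs, Rear circuit down=not, ABS chain 2 fails=not → at least one input occurs → occurs.

Yes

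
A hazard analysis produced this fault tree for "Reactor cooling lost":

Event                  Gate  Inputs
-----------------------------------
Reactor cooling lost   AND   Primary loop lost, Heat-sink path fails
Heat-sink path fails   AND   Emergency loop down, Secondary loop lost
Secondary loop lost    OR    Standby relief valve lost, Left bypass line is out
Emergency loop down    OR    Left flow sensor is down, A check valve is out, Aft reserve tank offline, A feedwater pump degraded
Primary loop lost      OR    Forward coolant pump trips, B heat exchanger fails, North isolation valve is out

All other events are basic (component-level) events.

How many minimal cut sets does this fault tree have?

Primary loop lost [OR]: union of children's cut sets → 3 cut set(s).
Emergency loop down [OR]: union of children's cut sets → 4 cut set(s).
Secondary loop lost [OR]: union of children's cut sets → 2 cut set(s).
Heat-sink path fails [AND]: one cut set from each child combined → 4 × 2 = 8 cut set(s).
Reactor cooling lost [AND]: one cut set from each child combined → 3 × 8 = 24 cut set(s).

24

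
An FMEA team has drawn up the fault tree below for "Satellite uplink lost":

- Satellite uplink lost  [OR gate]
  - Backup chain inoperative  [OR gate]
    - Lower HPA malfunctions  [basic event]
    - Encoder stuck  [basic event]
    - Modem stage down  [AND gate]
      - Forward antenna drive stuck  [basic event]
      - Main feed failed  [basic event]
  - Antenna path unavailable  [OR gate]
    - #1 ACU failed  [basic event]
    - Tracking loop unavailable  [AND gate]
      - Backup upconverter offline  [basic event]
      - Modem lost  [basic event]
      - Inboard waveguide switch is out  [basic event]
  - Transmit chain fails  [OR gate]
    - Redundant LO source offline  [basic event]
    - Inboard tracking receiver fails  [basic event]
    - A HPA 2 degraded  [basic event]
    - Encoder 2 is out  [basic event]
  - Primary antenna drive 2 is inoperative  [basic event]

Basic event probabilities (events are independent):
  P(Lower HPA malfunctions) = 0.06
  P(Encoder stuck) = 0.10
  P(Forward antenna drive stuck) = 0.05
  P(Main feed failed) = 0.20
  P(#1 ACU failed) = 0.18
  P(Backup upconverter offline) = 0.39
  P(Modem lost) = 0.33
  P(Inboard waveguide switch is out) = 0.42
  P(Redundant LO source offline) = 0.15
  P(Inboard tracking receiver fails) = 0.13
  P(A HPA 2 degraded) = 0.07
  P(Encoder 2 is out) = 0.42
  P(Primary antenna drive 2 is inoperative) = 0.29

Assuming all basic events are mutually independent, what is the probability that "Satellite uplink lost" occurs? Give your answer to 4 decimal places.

0.8160

P(Modem stage down) [AND] = 0.05 × 0.20 = 0.010000
P(Backup chain inoperative) [OR] = 1 − (1−0.06) × (1−0.10) × (1−0.010000) = 0.162460
P(Tracking loop unavailable) [AND] = 0.39 × 0.33 × 0.42 = 0.054054
P(Antenna path unavailable) [OR] = 1 − (1−0.18) × (1−0.054054) = 0.224324
P(Transmit chain fails) [OR] = 1 − (1−0.15) × (1−0.13) × (1−0.07) × (1−0.42) = 0.601114
P(Satellite uplink lost) [OR] = 1 − (1−0.162460) × (1−0.224324) × (1−0.601114) × (1−0.29) = 0.816010
Rounded to 4 decimal places: P(Satellite uplink lost) ≈ 0.8160.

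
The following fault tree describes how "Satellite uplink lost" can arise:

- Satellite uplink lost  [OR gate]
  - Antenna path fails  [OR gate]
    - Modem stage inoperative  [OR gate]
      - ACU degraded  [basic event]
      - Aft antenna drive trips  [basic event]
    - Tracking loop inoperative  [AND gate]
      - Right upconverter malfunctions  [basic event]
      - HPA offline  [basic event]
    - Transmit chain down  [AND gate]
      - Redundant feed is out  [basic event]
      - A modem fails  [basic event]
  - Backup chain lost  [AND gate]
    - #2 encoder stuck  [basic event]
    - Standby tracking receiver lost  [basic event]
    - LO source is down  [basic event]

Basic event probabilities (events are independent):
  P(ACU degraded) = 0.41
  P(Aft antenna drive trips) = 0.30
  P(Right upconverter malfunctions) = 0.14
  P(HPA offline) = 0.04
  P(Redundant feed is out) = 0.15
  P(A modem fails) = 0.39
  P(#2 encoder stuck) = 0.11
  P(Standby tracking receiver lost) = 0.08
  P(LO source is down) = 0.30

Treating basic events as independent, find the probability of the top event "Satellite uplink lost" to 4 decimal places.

0.6144

P(Modem stage inoperative) [OR] = 1 − (1−0.41) × (1−0.30) = 0.587000
P(Tracking loop inoperative) [AND] = 0.14 × 0.04 = 0.005600
P(Transmit chain down) [AND] = 0.15 × 0.39 = 0.058500
P(Antenna path fails) [OR] = 1 − (1−0.587000) × (1−0.005600) × (1−0.058500) = 0.613338
P(Backup chain lost) [AND] = 0.11 × 0.08 × 0.30 = 0.002640
P(Satellite uplink lost) [OR] = 1 − (1−0.613338) × (1−0.002640) = 0.614359
Rounded to 4 decimal places: P(Satellite uplink lost) ≈ 0.6144.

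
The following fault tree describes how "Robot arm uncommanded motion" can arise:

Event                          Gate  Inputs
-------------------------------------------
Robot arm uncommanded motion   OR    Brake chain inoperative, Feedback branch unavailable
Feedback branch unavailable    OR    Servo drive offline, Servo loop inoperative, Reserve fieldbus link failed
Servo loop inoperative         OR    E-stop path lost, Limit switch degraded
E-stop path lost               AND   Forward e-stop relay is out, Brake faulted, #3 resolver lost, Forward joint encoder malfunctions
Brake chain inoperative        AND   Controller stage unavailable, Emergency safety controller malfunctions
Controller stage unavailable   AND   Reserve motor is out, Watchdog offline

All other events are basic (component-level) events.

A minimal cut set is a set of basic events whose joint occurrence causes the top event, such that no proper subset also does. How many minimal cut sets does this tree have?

5

Controller stage unavailable [AND]: one cut set from each child combined → 1 × 1 = 1 cut set(s).
Brake chain inoperative [AND]: one cut set from each child combined → 1 × 1 = 1 cut set(s).
E-stop path lost [AND]: one cut set from each child combined → 1 × 1 × 1 × 1 = 1 cut set(s).
Servo loop inoperative [OR]: union of children's cut sets → 2 cut set(s).
Feedback branch unavailable [OR]: union of children's cut sets → 4 cut set(s).
Robot arm uncommanded motion [OR]: union of children's cut sets → 5 cut set(s).
Minimal cut sets: {Emergency safety controller malfunctions, Reserve motor is out, Watchdog offline}; {Servo drive offline}; {#3 resolver lost, Brake faulted, Forward e-stop relay is out, Forward joint encoder malfunctions}; {Limit switch degraded}; {Reserve fieldbus link failed}.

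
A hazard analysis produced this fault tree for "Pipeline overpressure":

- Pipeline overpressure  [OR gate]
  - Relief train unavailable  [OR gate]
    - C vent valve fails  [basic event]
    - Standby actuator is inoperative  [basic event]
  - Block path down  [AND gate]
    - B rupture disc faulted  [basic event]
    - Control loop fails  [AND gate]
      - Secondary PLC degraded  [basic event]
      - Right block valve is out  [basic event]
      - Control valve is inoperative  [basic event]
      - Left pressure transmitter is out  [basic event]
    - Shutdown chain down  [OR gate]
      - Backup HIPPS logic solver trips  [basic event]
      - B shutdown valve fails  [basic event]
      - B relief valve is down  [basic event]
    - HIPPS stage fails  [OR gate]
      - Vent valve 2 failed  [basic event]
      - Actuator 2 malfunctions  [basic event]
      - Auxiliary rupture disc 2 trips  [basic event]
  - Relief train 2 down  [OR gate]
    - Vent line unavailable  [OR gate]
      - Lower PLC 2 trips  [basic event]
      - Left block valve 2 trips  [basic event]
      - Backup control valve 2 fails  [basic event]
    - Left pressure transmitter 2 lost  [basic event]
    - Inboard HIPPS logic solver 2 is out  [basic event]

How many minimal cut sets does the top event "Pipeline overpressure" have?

16

Relief train unavailable [OR]: union of children's cut sets → 2 cut set(s).
Control loop fails [AND]: one cut set from each child combined → 1 × 1 × 1 × 1 = 1 cut set(s).
Shutdown chain down [OR]: union of children's cut sets → 3 cut set(s).
HIPPS stage fails [OR]: union of children's cut sets → 3 cut set(s).
Block path down [AND]: one cut set from each child combined → 1 × 1 × 3 × 3 = 9 cut set(s).
Vent line unavailable [OR]: union of children's cut sets → 3 cut set(s).
Relief train 2 down [OR]: union of children's cut sets → 5 cut set(s).
Pipeline overpressure [OR]: union of children's cut sets → 16 cut set(s).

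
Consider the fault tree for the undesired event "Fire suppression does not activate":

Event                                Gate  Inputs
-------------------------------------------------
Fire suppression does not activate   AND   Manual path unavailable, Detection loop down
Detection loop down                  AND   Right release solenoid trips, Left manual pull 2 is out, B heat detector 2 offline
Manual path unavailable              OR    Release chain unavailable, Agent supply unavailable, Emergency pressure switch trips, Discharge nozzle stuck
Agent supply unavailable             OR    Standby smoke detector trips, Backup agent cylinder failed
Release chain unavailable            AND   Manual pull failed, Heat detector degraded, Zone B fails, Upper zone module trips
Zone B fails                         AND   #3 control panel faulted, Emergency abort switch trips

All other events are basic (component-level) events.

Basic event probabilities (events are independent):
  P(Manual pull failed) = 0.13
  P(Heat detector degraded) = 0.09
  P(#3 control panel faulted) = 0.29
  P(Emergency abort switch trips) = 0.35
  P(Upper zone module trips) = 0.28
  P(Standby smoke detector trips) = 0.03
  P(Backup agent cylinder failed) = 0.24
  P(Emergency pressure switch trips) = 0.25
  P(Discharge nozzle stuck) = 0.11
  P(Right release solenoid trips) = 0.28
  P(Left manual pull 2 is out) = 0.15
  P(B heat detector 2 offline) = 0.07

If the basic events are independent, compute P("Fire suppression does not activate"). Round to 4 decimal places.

0.0015

P(Zone B fails) [AND] = 0.29 × 0.35 = 0.101500
P(Release chain unavailable) [AND] = 0.13 × 0.09 × 0.101500 × 0.28 = 0.000333
P(Agent supply unavailable) [OR] = 1 − (1−0.03) × (1−0.24) = 0.262800
P(Manual path unavailable) [OR] = 1 − (1−0.000333) × (1−0.262800) × (1−0.25) × (1−0.11) = 0.508083
P(Detection loop down) [AND] = 0.28 × 0.15 × 0.07 = 0.002940
P(Fire suppression does not activate) [AND] = 0.508083 × 0.002940 = 0.001494
Rounded to 4 decimal places: P(Fire suppression does not activate) ≈ 0.0015.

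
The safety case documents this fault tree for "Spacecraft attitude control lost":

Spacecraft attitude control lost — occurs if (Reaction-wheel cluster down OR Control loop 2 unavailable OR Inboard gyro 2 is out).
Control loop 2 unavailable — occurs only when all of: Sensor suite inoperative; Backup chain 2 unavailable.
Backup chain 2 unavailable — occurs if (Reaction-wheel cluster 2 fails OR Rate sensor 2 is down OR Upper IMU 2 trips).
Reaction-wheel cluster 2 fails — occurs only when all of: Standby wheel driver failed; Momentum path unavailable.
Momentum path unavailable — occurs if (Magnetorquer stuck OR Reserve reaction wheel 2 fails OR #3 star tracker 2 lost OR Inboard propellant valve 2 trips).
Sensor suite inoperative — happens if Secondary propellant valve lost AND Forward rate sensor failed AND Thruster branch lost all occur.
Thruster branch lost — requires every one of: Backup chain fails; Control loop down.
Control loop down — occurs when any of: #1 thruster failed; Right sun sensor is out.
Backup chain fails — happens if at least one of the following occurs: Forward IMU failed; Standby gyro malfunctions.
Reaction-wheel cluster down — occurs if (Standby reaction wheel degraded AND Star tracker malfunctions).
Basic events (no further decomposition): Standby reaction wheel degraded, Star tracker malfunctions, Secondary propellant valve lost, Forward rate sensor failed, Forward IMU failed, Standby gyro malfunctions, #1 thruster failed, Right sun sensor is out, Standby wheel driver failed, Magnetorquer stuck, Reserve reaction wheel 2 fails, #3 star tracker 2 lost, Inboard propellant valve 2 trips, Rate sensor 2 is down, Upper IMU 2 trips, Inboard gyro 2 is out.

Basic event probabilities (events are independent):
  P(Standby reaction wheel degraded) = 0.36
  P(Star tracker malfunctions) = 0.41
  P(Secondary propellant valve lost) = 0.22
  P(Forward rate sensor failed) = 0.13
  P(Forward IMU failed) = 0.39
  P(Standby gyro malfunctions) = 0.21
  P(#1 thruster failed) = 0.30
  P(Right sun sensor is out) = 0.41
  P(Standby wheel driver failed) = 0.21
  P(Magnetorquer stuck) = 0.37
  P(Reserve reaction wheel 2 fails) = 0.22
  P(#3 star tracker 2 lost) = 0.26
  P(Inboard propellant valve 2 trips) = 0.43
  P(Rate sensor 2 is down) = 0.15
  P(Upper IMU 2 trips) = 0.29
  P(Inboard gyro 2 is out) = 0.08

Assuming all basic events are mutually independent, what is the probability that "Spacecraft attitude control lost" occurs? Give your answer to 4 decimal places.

P(Reaction-wheel cluster down) [AND] = 0.36 × 0.41 = 0.147600
P(Backup chain fails) [OR] = 1 − (1−0.39) × (1−0.21) = 0.518100
P(Control loop down) [OR] = 1 − (1−0.30) × (1−0.41) = 0.587000
P(Thruster branch lost) [AND] = 0.518100 × 0.587000 = 0.304125
P(Sensor suite inoperative) [AND] = 0.22 × 0.13 × 0.304125 = 0.008698
P(Momentum path unavailable) [OR] = 1 − (1−0.37) × (1−0.22) × (1−0.26) × (1−0.43) = 0.792727
P(Reaction-wheel cluster 2 fails) [AND] = 0.21 × 0.792727 = 0.166473
P(Backup chain 2 unavailable) [OR] = 1 − (1−0.166473) × (1−0.15) × (1−0.29) = 0.496966
P(Control loop 2 unavailable) [AND] = 0.008698 × 0.496966 = 0.004323
P(Spacecraft attitude control lost) [OR] = 1 − (1−0.147600) × (1−0.004323) × (1−0.08) = 0.219182
Rounded to 4 decimal places: P(Spacecraft attitude control lost) ≈ 0.2192.

0.2192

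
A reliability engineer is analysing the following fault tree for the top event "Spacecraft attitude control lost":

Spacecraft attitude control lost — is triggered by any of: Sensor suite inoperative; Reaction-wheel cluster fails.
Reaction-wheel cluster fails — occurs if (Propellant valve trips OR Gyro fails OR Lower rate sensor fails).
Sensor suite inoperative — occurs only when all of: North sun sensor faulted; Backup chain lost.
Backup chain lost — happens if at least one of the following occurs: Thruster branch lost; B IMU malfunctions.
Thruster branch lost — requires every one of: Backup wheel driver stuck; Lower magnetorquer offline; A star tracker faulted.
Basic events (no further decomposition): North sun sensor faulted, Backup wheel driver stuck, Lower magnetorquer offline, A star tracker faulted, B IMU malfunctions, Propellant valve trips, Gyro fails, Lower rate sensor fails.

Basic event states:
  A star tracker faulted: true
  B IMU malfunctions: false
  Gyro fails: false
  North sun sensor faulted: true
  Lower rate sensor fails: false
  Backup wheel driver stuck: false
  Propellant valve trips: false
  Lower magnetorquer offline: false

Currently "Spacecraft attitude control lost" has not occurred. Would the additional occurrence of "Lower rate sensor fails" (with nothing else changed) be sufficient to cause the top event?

Counterfactual: set "Lower rate sensor fails" to occurred.
Thruster branch lost [AND]: Backup wheel driver stuck=not, Lower magnetorquer offline=not, A star tracker faulted=occurs → not all inputs occur → does not occur.
Backup chain lost [OR]: Thruster branch lost=not, B IMU malfunctions=not → no input occurs → does not occur.
Sensor suite inoperative [AND]: North sun sensor faulted=occurs, Backup chain lost=not → not all inputs occur → does not occur.
Reaction-wheel cluster fails [OR]: Propellant valve trips=not, Gyro fails=not, Lower rate sensor fails=occurs → at least one input occurs → occurs.
Spacecraft attitude control lost [OR]: Sensor suite inoperative=not, Reaction-wheel cluster fails=occurs → at least one input occurs → occurs.

Yes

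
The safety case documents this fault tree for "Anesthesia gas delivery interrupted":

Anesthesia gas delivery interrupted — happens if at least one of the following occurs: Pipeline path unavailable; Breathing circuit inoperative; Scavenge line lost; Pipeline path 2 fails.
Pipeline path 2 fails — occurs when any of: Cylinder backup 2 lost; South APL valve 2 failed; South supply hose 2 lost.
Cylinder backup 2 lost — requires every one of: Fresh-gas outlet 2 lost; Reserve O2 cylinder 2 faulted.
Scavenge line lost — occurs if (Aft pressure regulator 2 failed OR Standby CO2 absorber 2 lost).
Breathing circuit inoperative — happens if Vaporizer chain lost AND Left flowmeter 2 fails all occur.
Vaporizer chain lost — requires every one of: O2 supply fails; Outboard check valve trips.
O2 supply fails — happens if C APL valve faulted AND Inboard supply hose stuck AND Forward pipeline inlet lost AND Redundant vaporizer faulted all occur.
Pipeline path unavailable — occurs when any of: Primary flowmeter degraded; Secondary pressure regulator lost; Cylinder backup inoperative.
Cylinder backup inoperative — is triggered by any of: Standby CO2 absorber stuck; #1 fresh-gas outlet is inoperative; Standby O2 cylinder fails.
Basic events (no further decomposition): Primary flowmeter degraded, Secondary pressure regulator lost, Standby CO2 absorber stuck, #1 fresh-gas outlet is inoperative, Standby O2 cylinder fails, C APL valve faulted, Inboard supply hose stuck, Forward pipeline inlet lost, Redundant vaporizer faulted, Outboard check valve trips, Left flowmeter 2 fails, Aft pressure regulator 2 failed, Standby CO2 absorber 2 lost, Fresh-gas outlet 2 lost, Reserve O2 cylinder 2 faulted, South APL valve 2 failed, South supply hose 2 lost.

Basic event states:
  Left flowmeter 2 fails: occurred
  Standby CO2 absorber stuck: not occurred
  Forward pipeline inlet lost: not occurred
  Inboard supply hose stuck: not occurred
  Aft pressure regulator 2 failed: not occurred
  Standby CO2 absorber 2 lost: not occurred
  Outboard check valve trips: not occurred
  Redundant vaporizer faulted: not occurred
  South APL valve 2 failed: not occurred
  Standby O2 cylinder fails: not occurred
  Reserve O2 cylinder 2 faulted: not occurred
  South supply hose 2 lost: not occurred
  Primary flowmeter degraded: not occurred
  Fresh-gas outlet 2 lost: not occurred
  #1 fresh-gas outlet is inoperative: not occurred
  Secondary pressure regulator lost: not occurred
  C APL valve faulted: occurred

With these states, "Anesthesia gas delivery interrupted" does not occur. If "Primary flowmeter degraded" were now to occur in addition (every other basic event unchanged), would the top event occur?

Yes

Counterfactual: set "Primary flowmeter degraded" to occurred.
Cylinder backup inoperative [OR]: Standby CO2 absorber stuck=not, #1 fresh-gas outlet is inoperative=not, Standby O2 cylinder fails=not → no input occurs → does not occur.
Pipeline path unavailable [OR]: Primary flowmeter degraded=occurs, Secondary pressure regulator lost=not, Cylinder backup inoperative=not → at least one input occurs → occurs.
O2 supply fails [AND]: C APL valve faulted=occurs, Inboard supply hose stuck=not, Forward pipeline inlet lost=not, Redundant vaporizer faulted=not → not all inputs occur → does not occur.
Vaporizer chain lost [AND]: O2 supply fails=not, Outboard check valve trips=not → not all inputs occur → does not occur.
Breathing circuit inoperative [AND]: Vaporizer chain lost=not, Left flowmeter 2 fails=occurs → not all inputs occur → does not occur.
Scavenge line lost [OR]: Aft pressure regulator 2 failed=not, Standby CO2 absorber 2 lost=not → no input occurs → does not occur.
Cylinder backup 2 lost [AND]: Fresh-gas outlet 2 lost=not, Reserve O2 cylinder 2 faulted=not → not all inputs occur → does not occur.
Pipeline path 2 fails [OR]: Cylinder backup 2 lost=not, South APL valve 2 failed=not, South supply hose 2 lost=not → no input occurs → does not occur.
Anesthesia gas delivery interrupted [OR]: Pipeline path unavailable=occurs, Breathing circuit inoperative=not, Scavenge line lost=not, Pipeline path 2 fails=not → at least one input occurs → occurs.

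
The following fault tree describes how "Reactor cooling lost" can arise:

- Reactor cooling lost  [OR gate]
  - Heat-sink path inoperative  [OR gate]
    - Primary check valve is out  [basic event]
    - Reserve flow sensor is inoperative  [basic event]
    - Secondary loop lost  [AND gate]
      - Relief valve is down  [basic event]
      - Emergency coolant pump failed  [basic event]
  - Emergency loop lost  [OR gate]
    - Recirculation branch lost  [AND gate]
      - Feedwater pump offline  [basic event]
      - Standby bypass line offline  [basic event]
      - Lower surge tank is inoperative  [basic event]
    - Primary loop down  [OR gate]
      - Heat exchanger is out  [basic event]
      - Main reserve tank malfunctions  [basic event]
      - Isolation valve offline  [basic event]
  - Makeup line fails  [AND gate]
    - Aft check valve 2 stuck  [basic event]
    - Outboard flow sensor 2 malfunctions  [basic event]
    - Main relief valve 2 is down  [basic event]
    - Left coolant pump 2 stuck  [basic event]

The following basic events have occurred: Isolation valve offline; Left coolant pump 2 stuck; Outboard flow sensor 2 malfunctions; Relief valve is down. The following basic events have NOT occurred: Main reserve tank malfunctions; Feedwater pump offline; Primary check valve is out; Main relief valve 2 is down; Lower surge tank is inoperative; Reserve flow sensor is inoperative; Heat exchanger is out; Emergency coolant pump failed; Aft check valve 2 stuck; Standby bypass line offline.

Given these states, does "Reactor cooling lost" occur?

Secondary loop lost [AND]: Relief valve is down=occurs, Emergency coolant pump failed=not → not all inputs occur → does not occur.
Heat-sink path inoperative [OR]: Primary check valve is out=not, Reserve flow sensor is inoperative=not, Secondary loop lost=not → no input occurs → does not occur.
Recirculation branch lost [AND]: Feedwater pump offline=not, Standby bypass line offline=not, Lower surge tank is inoperative=not → not all inputs occur → does not occur.
Primary loop down [OR]: Heat exchanger is out=not, Main reserve tank malfunctions=not, Isolation valve offline=occurs → at least one input occurs → occurs.
Emergency loop lost [OR]: Recirculation branch lost=not, Primary loop down=occurs → at least one input occurs → occurs.
Makeup line fails [AND]: Aft check valve 2 stuck=not, Outboard flow sensor 2 malfunctions=occurs, Main relief valve 2 is down=not, Left coolant pump 2 stuck=occurs → not all inputs occur → does not occur.
Reactor cooling lost [OR]: Heat-sink path inoperative=not, Emergency loop lost=occurs, Makeup line fails=not → at least one input occurs → occurs.

Yes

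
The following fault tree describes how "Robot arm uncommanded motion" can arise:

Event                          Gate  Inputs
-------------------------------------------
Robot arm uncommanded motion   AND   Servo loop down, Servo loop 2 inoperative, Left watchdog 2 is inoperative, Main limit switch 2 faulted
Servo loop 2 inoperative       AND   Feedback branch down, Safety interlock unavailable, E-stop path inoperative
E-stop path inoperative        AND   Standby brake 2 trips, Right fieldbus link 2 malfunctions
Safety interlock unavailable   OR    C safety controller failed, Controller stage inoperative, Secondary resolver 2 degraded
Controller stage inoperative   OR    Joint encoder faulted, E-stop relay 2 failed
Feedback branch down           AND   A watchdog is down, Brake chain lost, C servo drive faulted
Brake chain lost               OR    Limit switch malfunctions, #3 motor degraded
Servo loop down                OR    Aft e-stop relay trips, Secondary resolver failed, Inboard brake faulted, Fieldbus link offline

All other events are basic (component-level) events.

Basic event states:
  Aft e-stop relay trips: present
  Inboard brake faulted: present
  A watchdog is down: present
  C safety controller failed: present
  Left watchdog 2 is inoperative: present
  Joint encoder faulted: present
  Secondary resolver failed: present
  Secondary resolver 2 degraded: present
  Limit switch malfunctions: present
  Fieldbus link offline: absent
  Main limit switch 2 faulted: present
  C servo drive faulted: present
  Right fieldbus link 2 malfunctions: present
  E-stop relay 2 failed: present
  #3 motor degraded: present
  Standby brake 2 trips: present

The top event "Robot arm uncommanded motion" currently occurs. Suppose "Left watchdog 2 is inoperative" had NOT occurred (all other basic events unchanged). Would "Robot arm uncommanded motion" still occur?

Counterfactual: set "Left watchdog 2 is inoperative" to not occurred.
Servo loop down [OR]: Aft e-stop relay trips=occurs, Secondary resolver failed=occurs, Inboard brake faulted=occurs, Fieldbus link offline=not → at least one input occurs → occurs.
Brake chain lost [OR]: Limit switch malfunctions=occurs, #3 motor degraded=occurs → at least one input occurs → occurs.
Feedback branch down [AND]: A watchdog is down=occurs, Brake chain lost=occurs, C servo drive faulted=occurs → all inputs occur → occurs.
Controller stage inoperative [OR]: Joint encoder faulted=occurs, E-stop relay 2 failed=occurs → at least one input occurs → occurs.
Safety interlock unavailable [OR]: C safety controller failed=occurs, Controller stage inoperative=occurs, Secondary resolver 2 degraded=occurs → at least one input occurs → occurs.
E-stop path inoperative [AND]: Standby brake 2 trips=occurs, Right fieldbus link 2 malfunctions=occurs → all inputs occur → occurs.
Servo loop 2 inoperative [AND]: Feedback branch down=occurs, Safety interlock unavailable=occurs, E-stop path inoperative=occurs → all inputs occur → occurs.
Robot arm uncommanded motion [AND]: Servo loop down=occurs, Servo loop 2 inoperative=occurs, Left watchdog 2 is inoperative=not, Main limit switch 2 faulted=occurs → not all inputs occur → does not occur.

No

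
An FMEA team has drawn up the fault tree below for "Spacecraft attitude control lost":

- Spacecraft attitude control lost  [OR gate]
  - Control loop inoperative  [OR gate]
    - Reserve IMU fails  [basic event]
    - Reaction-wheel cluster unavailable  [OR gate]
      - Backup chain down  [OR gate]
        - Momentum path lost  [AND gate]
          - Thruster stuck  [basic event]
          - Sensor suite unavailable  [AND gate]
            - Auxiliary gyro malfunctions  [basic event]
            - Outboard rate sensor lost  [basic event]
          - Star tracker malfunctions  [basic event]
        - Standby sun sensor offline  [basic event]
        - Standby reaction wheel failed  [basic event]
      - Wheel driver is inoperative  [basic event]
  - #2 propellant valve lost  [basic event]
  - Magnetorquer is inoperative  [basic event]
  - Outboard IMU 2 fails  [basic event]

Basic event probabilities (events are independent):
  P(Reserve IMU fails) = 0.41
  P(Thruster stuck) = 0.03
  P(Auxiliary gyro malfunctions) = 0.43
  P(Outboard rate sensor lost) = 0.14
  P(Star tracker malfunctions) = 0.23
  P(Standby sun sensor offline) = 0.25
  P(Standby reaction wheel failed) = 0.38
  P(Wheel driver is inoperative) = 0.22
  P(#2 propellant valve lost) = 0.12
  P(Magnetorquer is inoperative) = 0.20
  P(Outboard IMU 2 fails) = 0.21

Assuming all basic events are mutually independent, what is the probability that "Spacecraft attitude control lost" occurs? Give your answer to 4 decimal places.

0.8810

P(Sensor suite unavailable) [AND] = 0.43 × 0.14 = 0.060200
P(Momentum path lost) [AND] = 0.03 × 0.060200 × 0.23 = 0.000415
P(Backup chain down) [OR] = 1 − (1−0.000415) × (1−0.25) × (1−0.38) = 0.535193
P(Reaction-wheel cluster unavailable) [OR] = 1 − (1−0.535193) × (1−0.22) = 0.637451
P(Control loop inoperative) [OR] = 1 − (1−0.41) × (1−0.637451) = 0.786096
P(Spacecraft attitude control lost) [OR] = 1 − (1−0.786096) × (1−0.12) × (1−0.20) × (1−0.21) = 0.881035
Rounded to 4 decimal places: P(Spacecraft attitude control lost) ≈ 0.8810.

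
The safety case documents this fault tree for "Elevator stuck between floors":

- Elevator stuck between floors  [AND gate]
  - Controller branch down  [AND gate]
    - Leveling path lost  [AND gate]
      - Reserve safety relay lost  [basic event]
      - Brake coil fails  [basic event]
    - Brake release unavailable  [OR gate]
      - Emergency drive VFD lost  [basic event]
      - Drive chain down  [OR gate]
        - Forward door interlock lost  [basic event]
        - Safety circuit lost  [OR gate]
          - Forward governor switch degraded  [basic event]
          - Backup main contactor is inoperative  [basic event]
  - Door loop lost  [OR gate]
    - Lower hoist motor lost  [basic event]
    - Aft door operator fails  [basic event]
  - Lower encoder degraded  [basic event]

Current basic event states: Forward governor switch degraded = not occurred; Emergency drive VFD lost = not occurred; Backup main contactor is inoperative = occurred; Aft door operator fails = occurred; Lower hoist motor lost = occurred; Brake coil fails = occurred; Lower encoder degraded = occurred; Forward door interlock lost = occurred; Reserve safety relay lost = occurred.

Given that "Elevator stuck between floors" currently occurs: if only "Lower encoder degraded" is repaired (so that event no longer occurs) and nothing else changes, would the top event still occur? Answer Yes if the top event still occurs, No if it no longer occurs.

Counterfactual: set "Lower encoder degraded" to not occurred.
Leveling path lost [AND]: Reserve safety relay lost=occurs, Brake coil fails=occurs → all inputs occur → occurs.
Safety circuit lost [OR]: Forward governor switch degraded=not, Backup main contactor is inoperative=occurs → at least one input occurs → occurs.
Drive chain down [OR]: Forward door interlock lost=occurs, Safety circuit lost=occurs → at least one input occurs → occurs.
Brake release unavailable [OR]: Emergency drive VFD lost=not, Drive chain down=occurs → at least one input occurs → occurs.
Controller branch down [AND]: Leveling path lost=occurs, Brake release unavailable=occurs → all inputs occur → occurs.
Door loop lost [OR]: Lower hoist motor lost=occurs, Aft door operator fails=occurs → at least one input occurs → occurs.
Elevator stuck between floors [AND]: Controller branch down=occurs, Door loop lost=occurs, Lower encoder degraded=not → not all inputs occur → does not occur.

No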